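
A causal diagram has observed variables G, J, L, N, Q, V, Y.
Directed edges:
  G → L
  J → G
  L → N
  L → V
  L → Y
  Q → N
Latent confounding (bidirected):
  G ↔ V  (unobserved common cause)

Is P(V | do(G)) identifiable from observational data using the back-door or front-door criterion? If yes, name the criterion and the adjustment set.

P(V|do(G)): frontdoor, adjust for {L}.

desc(G)\{G}={L,N,V,Y}; candidates ⊆ {J,Q}.
G↔V: latent back-door arc(s) into G.
size 0: {}; under {} G still reaches {J,V} ∋ V.
size 1: {J}, {Q}; under {J} G still reaches {V} ∋ V.
size 2: {J,Q}; under {J,Q} G still reaches {V} ∋ V.
G↔V cannot be blocked by any observed set — no back-door set.
{L}: (i) intercepts every directed G→V path; (ii) no back-door G→{L}; (iii) {G} blocks every back-door {L}→V. Front-door holds.
P(V|do(G)) = Σ_{L} P(L|G) Σ_{G'} P(V|L,G')P(G').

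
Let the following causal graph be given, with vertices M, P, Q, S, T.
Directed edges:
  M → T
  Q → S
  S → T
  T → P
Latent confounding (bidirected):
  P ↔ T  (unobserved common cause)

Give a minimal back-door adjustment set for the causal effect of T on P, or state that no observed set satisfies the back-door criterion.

T→P: no observed back-door set.

desc(T)\{T}={P}; candidates ⊆ {M,Q,S}.
T↔P: latent back-door arc(s) into T.
size 0: {}; under {} T still reaches {M,P,Q,S} ∋ P.
size 1: {M}, {Q}, {S}; under {M} T still reaches {P,Q,S} ∋ P.
size 2: {M,Q}, {M,S}, {Q,S}; under {M,Q} T still reaches {P,S} ∋ P.
T↔P cannot be blocked by any observed set — no back-door set.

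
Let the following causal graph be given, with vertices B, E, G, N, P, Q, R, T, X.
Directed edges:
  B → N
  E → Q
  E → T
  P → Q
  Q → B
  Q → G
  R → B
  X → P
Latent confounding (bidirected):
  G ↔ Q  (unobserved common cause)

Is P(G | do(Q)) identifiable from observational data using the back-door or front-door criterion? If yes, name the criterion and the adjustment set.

desc(Q)\{Q}={B,G,N}; candidates ⊆ {E,P,R,T,X}.
Q↔G: latent back-door arc(s) into Q.
size 0: {}; under {} Q still reaches {E,G,P,T,X} ∋ G.
size 1: {E}, {P}, {R} …(+2); under {E} Q still reaches {G,P,X} ∋ G.
size 2: {E,P}, {E,R}, {E,T} …(+7); under {E,P} Q still reaches {G} ∋ G.
Q↔G cannot be blocked by any observed set — no back-door set.
No mediator lies on a directed Q→…→G path.
Neither criterion identifies P(G|do(Q)) in this graph.

P(G|do(Q)): not identifiable (no BD/FD set).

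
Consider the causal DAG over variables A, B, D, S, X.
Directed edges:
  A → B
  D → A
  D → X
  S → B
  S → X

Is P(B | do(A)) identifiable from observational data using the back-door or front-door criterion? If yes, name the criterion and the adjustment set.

P(B|do(A)): backdoor, adjust for ∅.

desc(A)\{A}={B}; candidates ⊆ {D,S,X}.
∅: A⊥B given ∅ in G with A→· removed — back-door holds.
P(B|do(A)) = P(B|A) — no adjustment needed.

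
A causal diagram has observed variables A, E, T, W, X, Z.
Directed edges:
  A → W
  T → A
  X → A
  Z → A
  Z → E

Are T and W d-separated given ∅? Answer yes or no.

Bayes-Ball from T | ∅ reaches {A,W}.
W ∈ reach(T|∅) ⇒ T ⊥̸ W | ∅.

No — T and W are d-connected given ∅.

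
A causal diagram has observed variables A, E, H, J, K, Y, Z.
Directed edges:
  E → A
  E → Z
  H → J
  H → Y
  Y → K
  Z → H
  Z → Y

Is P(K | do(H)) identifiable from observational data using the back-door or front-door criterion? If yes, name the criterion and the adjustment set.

desc(H)\{H}={J,K,Y}; candidates ⊆ {A,E,Z}.
size 0: {}; under {} H still reaches {A,E,K,Y,Z} ∋ K.
{Z}: H⊥K given {Z} in G with H→· removed — back-door holds.
P(K|do(H)) = Σ_{Z} P(K|H,Z)·P(Z).

P(K|do(H)): backdoor, adjust for {Z}.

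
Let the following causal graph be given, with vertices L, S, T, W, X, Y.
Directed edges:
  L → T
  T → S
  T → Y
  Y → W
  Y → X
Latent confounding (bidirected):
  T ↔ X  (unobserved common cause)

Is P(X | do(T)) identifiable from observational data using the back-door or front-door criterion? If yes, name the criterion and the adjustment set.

P(X|do(T)): frontdoor, adjust for {Y}.

desc(T)\{T}={S,W,X,Y}; candidates ⊆ {L}.
T↔X: latent back-door arc(s) into T.
size 0: {}; under {} T still reaches {L,X} ∋ X.
size 1: {L}; under {L} T still reaches {X} ∋ X.
T↔X cannot be blocked by any observed set — no back-door set.
{Y}: (i) intercepts every directed T→X path; (ii) no back-door T→{Y}; (iii) {T} blocks every back-door {Y}→X. Front-door holds.
P(X|do(T)) = Σ_{Y} P(Y|T) Σ_{T'} P(X|Y,T')P(T').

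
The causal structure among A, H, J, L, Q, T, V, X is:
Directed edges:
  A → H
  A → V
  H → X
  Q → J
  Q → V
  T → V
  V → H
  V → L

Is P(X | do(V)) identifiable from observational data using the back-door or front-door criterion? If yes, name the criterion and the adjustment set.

desc(V)\{V}={H,L,X}; candidates ⊆ {A,J,Q,T}.
size 0: {}; under {} V still reaches {A,H,J,Q,T,X} ∋ X.
{A}: V⊥X given {A} in G with V→· removed — back-door holds.
P(X|do(V)) = Σ_{A} P(X|V,A)·P(A).

P(X|do(V)): backdoor, adjust for {A}.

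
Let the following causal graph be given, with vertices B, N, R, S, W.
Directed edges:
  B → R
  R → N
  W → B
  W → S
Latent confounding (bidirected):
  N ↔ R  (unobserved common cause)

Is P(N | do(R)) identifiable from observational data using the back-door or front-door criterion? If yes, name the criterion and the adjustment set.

P(N|do(R)): not identifiable (no BD/FD set).

desc(R)\{R}={N}; candidates ⊆ {B,S,W}.
R↔N: latent back-door arc(s) into R.
size 0: {}; under {} R still reaches {B,N,S,W} ∋ N.
size 1: {B}, {S}, {W}; under {B} R still reaches {N} ∋ N.
size 2: {B,S}, {B,W}, {S,W}; under {B,S} R still reaches {N} ∋ N.
R↔N cannot be blocked by any observed set — no back-door set.
No mediator lies on a directed R→…→N path.
Neither criterion identifies P(N|do(R)) in this graph.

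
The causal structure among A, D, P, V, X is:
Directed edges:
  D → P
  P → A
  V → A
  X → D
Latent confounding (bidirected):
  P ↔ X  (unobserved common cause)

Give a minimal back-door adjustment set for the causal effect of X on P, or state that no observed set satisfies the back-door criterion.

X→P: no observed back-door set.

desc(X)\{X}={A,D,P}; candidates ⊆ {V}.
X↔P: latent back-door arc(s) into X.
size 0: {}; under {} X still reaches {A,P} ∋ P.
size 1: {V}; under {V} X still reaches {A,P} ∋ P.
X↔P cannot be blocked by any observed set — no back-door set.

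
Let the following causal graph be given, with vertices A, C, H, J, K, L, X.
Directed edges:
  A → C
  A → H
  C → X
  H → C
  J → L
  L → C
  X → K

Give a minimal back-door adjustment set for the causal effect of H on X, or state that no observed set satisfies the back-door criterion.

desc(H)\{H}={C,K,X}; candidates ⊆ {A,J,L}.
size 0: {}; under {} H still reaches {A,C,K,X} ∋ X.
{A}: H⊥X given {A} in G with H→· removed — back-door holds.

H→X: minimal back-door set {A}.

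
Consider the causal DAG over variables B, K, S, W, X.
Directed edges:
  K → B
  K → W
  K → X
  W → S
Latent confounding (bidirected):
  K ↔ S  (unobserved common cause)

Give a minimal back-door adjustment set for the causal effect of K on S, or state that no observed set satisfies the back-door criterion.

K→S: no observed back-door set.

desc(K)\{K}={B,S,W,X}; candidates ⊆ {—}.
K↔S: latent back-door arc(s) into K.
size 0: {}; under {} K still reaches {S} ∋ S.
K↔S cannot be blocked by any observed set — no back-door set.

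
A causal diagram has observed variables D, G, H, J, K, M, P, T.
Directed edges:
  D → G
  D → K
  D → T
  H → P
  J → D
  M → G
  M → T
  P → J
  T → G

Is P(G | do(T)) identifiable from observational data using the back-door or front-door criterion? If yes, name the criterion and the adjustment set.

P(G|do(T)): backdoor, adjust for {D, M}.

desc(T)\{T}={G}; candidates ⊆ {D,H,J,K,M,P}.
size 0: {}; under {} T still reaches {D,G,H,J,K,M,P} ∋ G.
size 1: {D}, {H}, {J} …(+3); under {D} T still reaches {G,M} ∋ G.
{D,M}: T⊥G given {D,M} in G with T→· removed — back-door holds.
P(G|do(T)) = Σ_{D,M} P(G|T,D,M)·P(D,M).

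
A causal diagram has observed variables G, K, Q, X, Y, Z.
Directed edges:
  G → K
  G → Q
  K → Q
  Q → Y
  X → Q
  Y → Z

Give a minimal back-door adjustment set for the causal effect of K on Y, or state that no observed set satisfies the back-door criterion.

desc(K)\{K}={Q,Y,Z}; candidates ⊆ {G,X}.
size 0: {}; under {} K still reaches {G,Q,Y,Z} ∋ Y.
{G}: K⊥Y given {G} in G with K→· removed — back-door holds.

K→Y: minimal back-door set {G}.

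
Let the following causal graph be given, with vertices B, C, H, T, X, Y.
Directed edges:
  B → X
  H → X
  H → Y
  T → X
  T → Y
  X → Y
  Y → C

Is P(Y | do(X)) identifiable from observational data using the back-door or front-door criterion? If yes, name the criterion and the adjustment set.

P(Y|do(X)): backdoor, adjust for {H, T}.

desc(X)\{X}={C,Y}; candidates ⊆ {B,H,T}.
size 0: {}; under {} X still reaches {B,C,H,T,Y} ∋ Y.
size 1: {B}, {H}, {T}; under {B} X still reaches {C,H,T,Y} ∋ Y.
{H,T}: X⊥Y given {H,T} in G with X→· removed — back-door holds.
P(Y|do(X)) = Σ_{H,T} P(Y|X,H,T)·P(H,T).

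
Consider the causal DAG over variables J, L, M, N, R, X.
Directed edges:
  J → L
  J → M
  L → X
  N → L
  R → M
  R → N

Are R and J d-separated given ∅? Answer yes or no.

Bayes-Ball from R | ∅ reaches {L,M,N,X}.
J ∉ reach(R|∅) ⇒ R ⊥ J | ∅.

Yes — R ⊥ J | ∅.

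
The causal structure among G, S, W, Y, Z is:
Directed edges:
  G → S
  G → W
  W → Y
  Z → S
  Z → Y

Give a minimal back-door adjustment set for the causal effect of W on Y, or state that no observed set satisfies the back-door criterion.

W→Y: minimal back-door set ∅.

desc(W)\{W}={Y}; candidates ⊆ {G,S,Z}.
∅: W⊥Y given ∅ in G with W→· removed — back-door holds.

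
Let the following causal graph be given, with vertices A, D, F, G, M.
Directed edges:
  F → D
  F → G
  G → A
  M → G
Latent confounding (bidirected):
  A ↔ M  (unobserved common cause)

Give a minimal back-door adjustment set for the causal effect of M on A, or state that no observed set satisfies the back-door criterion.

M→A: no observed back-door set.

desc(M)\{M}={A,G}; candidates ⊆ {D,F}.
M↔A: latent back-door arc(s) into M.
size 0: {}; under {} M still reaches {A} ∋ A.
size 1: {D}, {F}; under {D} M still reaches {A} ∋ A.
size 2: {D,F}; under {D,F} M still reaches {A} ∋ A.
M↔A cannot be blocked by any observed set — no back-door set.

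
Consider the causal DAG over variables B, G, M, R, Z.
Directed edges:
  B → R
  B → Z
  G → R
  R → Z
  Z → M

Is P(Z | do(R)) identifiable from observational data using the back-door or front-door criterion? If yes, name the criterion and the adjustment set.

desc(R)\{R}={M,Z}; candidates ⊆ {B,G}.
size 0: {}; under {} R still reaches {B,G,M,Z} ∋ Z.
{B}: R⊥Z given {B} in G with R→· removed — back-door holds.
P(Z|do(R)) = Σ_{B} P(Z|R,B)·P(B).

P(Z|do(R)): backdoor, adjust for {B}.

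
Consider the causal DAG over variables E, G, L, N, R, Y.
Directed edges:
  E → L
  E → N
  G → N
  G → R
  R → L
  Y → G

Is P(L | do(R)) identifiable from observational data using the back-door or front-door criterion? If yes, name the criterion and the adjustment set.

P(L|do(R)): backdoor, adjust for ∅.

desc(R)\{R}={L}; candidates ⊆ {E,G,N,Y}.
∅: R⊥L given ∅ in G with R→· removed — back-door holds.
P(L|do(R)) = P(L|R) — no adjustment needed.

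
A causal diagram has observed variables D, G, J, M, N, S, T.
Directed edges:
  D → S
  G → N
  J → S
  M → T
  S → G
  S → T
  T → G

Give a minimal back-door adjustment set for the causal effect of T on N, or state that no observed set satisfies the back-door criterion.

desc(T)\{T}={G,N}; candidates ⊆ {D,J,M,S}.
size 0: {}; under {} T still reaches {D,G,J,M,N,S} ∋ N.
{S}: T⊥N given {S} in G with T→· removed — back-door holds.

T→N: minimal back-door set {S}.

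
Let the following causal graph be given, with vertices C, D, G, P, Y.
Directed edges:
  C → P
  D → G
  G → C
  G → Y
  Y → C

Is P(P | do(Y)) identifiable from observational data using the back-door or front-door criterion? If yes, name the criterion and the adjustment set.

P(P|do(Y)): backdoor, adjust for {G}.

desc(Y)\{Y}={C,P}; candidates ⊆ {D,G}.
size 0: {}; under {} Y still reaches {C,D,G,P} ∋ P.
{G}: Y⊥P given {G} in G with Y→· removed — back-door holds.
P(P|do(Y)) = Σ_{G} P(P|Y,G)·P(G).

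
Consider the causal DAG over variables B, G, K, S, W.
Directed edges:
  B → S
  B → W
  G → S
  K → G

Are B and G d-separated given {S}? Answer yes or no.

Bayes-Ball from B | {S} reaches {G,K,W}.
G ∈ reach(B|{S}) ⇒ B ⊥̸ G | {S}.

No — B and G are d-connected given {S}.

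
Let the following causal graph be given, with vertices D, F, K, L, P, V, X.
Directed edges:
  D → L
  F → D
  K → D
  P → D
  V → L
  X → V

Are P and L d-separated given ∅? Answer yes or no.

Bayes-Ball from P | ∅ reaches {D,L}.
L ∈ reach(P|∅) ⇒ P ⊥̸ L | ∅.

No — P and L are d-connected given ∅.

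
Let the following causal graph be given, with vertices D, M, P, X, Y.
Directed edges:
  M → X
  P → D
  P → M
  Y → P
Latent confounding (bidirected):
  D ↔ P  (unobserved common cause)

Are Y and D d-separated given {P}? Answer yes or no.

Bayes-Ball from Y | {P} reaches {D}.
D ∈ reach(Y|{P}) ⇒ Y ⊥̸ D | {P}.

No — Y and D are d-connected given {P}.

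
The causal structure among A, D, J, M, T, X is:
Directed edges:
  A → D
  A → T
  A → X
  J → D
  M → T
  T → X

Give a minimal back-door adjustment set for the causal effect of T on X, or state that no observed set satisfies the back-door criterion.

desc(T)\{T}={X}; candidates ⊆ {A,D,J,M}.
size 0: {}; under {} T still reaches {A,D,M,X} ∋ X.
{A}: T⊥X given {A} in G with T→· removed — back-door holds.

T→X: minimal back-door set {A}.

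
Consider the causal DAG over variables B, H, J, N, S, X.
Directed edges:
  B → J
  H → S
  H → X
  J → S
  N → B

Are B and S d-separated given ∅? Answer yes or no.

No — B and S are d-connected given ∅.

Bayes-Ball from B | ∅ reaches {J,N,S}.
S ∈ reach(B|∅) ⇒ B ⊥̸ S | ∅.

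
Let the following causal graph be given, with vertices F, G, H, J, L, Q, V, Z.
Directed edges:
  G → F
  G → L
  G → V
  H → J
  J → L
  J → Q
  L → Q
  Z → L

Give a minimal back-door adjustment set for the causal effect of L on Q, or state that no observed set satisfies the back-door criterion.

L→Q: minimal back-door set {J}.

desc(L)\{L}={Q}; candidates ⊆ {F,G,H,J,V,Z}.
size 0: {}; under {} L still reaches {F,G,H,J,Q,V,Z} ∋ Q.
{J}: L⊥Q given {J} in G with L→· removed — back-door holds.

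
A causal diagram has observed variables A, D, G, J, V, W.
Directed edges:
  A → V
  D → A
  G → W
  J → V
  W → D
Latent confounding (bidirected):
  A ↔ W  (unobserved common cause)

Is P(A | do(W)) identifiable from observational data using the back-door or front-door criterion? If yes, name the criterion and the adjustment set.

P(A|do(W)): frontdoor, adjust for {D}.

desc(W)\{W}={A,D,V}; candidates ⊆ {G,J}.
W↔A: latent back-door arc(s) into W.
size 0: {}; under {} W still reaches {A,G,V} ∋ A.
size 1: {G}, {J}; under {G} W still reaches {A,V} ∋ A.
size 2: {G,J}; under {G,J} W still reaches {A,V} ∋ A.
W↔A cannot be blocked by any observed set — no back-door set.
{D}: (i) intercepts every directed W→A path; (ii) no back-door W→{D}; (iii) {W} blocks every back-door {D}→A. Front-door holds.
P(A|do(W)) = Σ_{D} P(D|W) Σ_{W'} P(A|D,W')P(W').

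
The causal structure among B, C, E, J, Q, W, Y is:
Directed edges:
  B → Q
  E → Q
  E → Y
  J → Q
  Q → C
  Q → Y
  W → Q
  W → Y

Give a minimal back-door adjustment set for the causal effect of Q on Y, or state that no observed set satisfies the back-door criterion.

Q→Y: minimal back-door set {E, W}.

desc(Q)\{Q}={C,Y}; candidates ⊆ {B,E,J,W}.
size 0: {}; under {} Q still reaches {B,E,J,W,Y} ∋ Y.
size 1: {B}, {E}, {J} …(+1); under {B} Q still reaches {E,J,W,Y} ∋ Y.
{E,W}: Q⊥Y given {E,W} in G with Q→· removed — back-door holds.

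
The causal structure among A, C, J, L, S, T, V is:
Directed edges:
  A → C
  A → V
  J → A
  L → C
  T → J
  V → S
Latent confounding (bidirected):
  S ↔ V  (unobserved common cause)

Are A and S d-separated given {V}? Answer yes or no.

Bayes-Ball from A | {V} reaches {C,J,S,T}.
S ∈ reach(A|{V}) ⇒ A ⊥̸ S | {V}.

No — A and S are d-connected given {V}.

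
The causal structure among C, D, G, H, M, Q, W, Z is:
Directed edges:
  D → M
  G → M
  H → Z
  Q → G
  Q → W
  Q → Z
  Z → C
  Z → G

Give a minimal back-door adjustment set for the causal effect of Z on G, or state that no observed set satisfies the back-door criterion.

Z→G: minimal back-door set {Q}.

desc(Z)\{Z}={C,G,M}; candidates ⊆ {D,H,Q,W}.
size 0: {}; under {} Z still reaches {G,H,M,Q,W} ∋ G.
{Q}: Z⊥G given {Q} in G with Z→· removed — back-door holds.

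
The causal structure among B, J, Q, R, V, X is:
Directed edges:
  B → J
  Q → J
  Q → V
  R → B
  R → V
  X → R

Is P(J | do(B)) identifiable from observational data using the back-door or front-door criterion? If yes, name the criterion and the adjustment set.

P(J|do(B)): backdoor, adjust for ∅.

desc(B)\{B}={J}; candidates ⊆ {Q,R,V,X}.
∅: B⊥J given ∅ in G with B→· removed — back-door holds.
P(J|do(B)) = P(J|B) — no adjustment needed.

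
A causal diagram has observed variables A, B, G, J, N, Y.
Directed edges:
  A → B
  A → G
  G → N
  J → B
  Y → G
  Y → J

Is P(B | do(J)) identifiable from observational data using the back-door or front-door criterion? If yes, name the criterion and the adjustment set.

P(B|do(J)): backdoor, adjust for ∅.

desc(J)\{J}={B}; candidates ⊆ {A,G,N,Y}.
∅: J⊥B given ∅ in G with J→· removed — back-door holds.
P(B|do(J)) = P(B|J) — no adjustment needed.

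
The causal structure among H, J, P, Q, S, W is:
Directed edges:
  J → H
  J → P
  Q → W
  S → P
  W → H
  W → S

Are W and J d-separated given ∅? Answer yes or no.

Yes — W ⊥ J | ∅.

Bayes-Ball from W | ∅ reaches {H,P,Q,S}.
J ∉ reach(W|∅) ⇒ W ⊥ J | ∅.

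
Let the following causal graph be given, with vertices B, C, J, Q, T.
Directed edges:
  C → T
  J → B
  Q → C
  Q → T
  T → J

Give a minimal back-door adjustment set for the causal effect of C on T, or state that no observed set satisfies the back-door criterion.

C→T: minimal back-door set {Q}.

desc(C)\{C}={B,J,T}; candidates ⊆ {Q}.
size 0: {}; under {} C still reaches {B,J,Q,T} ∋ T.
{Q}: C⊥T given {Q} in G with C→· removed — back-door holds.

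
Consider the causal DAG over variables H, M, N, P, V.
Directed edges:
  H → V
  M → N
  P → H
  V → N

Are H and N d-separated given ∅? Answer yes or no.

Bayes-Ball from H | ∅ reaches {N,P,V}.
N ∈ reach(H|∅) ⇒ H ⊥̸ N | ∅.

No — H and N are d-connected given ∅.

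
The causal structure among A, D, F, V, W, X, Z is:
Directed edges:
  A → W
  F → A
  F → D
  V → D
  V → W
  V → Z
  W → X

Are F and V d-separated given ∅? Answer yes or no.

Yes — F ⊥ V | ∅.

Bayes-Ball from F | ∅ reaches {A,D,W,X}.
V ∉ reach(F|∅) ⇒ F ⊥ V | ∅.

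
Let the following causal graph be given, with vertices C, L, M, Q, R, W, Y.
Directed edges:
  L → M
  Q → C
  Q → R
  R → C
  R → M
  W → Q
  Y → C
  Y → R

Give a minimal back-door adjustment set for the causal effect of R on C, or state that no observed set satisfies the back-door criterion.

desc(R)\{R}={C,M}; candidates ⊆ {L,Q,W,Y}.
size 0: {}; under {} R still reaches {C,Q,W,Y} ∋ C.
size 1: {L}, {Q}, {W} …(+1); under {L} R still reaches {C,Q,W,Y} ∋ C.
{Q,Y}: R⊥C given {Q,Y} in G with R→· removed — back-door holds.

R→C: minimal back-door set {Q, Y}.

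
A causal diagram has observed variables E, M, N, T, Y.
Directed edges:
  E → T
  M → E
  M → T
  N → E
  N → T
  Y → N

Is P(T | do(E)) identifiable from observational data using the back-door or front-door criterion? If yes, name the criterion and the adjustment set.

P(T|do(E)): backdoor, adjust for {M, N}.

desc(E)\{E}={T}; candidates ⊆ {M,N,Y}.
size 0: {}; under {} E still reaches {M,N,T,Y} ∋ T.
size 1: {M}, {N}, {Y}; under {M} E still reaches {N,T,Y} ∋ T.
{M,N}: E⊥T given {M,N} in G with E→· removed — back-door holds.
P(T|do(E)) = Σ_{M,N} P(T|E,M,N)·P(M,N).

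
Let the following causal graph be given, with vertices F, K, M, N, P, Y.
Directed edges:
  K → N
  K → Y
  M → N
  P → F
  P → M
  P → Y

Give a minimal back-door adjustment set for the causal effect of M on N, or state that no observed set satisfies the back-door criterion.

M→N: minimal back-door set ∅.

desc(M)\{M}={N}; candidates ⊆ {F,K,P,Y}.
∅: M⊥N given ∅ in G with M→· removed — back-door holds.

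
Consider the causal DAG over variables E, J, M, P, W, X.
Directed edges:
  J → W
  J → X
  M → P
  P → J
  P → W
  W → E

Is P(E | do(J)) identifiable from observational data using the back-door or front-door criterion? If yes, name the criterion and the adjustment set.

P(E|do(J)): backdoor, adjust for {P}.

desc(J)\{J}={E,W,X}; candidates ⊆ {M,P}.
size 0: {}; under {} J still reaches {E,M,P,W} ∋ E.
{P}: J⊥E given {P} in G with J→· removed — back-door holds.
P(E|do(J)) = Σ_{P} P(E|J,P)·P(P).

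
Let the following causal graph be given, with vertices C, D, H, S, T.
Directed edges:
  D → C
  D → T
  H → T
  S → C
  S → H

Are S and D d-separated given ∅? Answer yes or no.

Bayes-Ball from S | ∅ reaches {C,H,T}.
D ∉ reach(S|∅) ⇒ S ⊥ D | ∅.

Yes — S ⊥ D | ∅.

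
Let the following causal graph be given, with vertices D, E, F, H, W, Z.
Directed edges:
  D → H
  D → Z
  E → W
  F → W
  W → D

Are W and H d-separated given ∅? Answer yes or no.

Bayes-Ball from W | ∅ reaches {D,E,F,H,Z}.
H ∈ reach(W|∅) ⇒ W ⊥̸ H | ∅.

No — W and H are d-connected given ∅.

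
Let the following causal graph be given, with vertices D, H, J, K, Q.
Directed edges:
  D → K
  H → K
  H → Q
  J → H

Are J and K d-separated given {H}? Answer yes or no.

Bayes-Ball from J | {H} reaches ∅.
K ∉ reach(J|{H}) ⇒ J ⊥ K | {H}.

Yes — J ⊥ K | {H}.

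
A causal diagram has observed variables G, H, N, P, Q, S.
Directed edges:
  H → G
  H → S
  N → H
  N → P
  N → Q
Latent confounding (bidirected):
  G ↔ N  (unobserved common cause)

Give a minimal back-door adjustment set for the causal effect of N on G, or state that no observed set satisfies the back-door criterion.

N→G: no observed back-door set.

desc(N)\{N}={G,H,P,Q,S}; candidates ⊆ {—}.
N↔G: latent back-door arc(s) into N.
size 0: {}; under {} N still reaches {G} ∋ G.
N↔G cannot be blocked by any observed set — no back-door set.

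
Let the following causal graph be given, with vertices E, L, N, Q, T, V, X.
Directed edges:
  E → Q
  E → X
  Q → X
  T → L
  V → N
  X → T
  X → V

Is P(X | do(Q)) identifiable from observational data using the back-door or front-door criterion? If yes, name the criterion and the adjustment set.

desc(Q)\{Q}={L,N,T,V,X}; candidates ⊆ {E}.
size 0: {}; under {} Q still reaches {E,L,N,T,V,X} ∋ X.
{E}: Q⊥X given {E} in G with Q→· removed — back-door holds.
P(X|do(Q)) = Σ_{E} P(X|Q,E)·P(E).

P(X|do(Q)): backdoor, adjust for {E}.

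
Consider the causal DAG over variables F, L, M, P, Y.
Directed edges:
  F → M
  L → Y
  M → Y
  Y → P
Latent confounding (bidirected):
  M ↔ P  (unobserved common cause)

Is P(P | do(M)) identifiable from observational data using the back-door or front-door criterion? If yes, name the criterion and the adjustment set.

desc(M)\{M}={P,Y}; candidates ⊆ {F,L}.
M↔P: latent back-door arc(s) into M.
size 0: {}; under {} M still reaches {F,P} ∋ P.
size 1: {F}, {L}; under {F} M still reaches {P} ∋ P.
size 2: {F,L}; under {F,L} M still reaches {P} ∋ P.
M↔P cannot be blocked by any observed set — no back-door set.
{Y}: (i) intercepts every directed M→P path; (ii) no back-door M→{Y}; (iii) {M} blocks every back-door {Y}→P. Front-door holds.
P(P|do(M)) = Σ_{Y} P(Y|M) Σ_{M'} P(P|Y,M')P(M').

P(P|do(M)): frontdoor, adjust for {Y}.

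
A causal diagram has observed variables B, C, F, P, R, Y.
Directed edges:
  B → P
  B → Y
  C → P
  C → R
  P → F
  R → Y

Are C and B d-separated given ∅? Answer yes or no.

Bayes-Ball from C | ∅ reaches {F,P,R,Y}.
B ∉ reach(C|∅) ⇒ C ⊥ B | ∅.

Yes — C ⊥ B | ∅.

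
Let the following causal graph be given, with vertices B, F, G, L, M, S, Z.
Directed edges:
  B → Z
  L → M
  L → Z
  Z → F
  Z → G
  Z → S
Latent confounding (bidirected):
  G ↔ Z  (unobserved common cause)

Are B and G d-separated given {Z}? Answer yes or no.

Bayes-Ball from B | {Z} reaches {G,L,M}.
G ∈ reach(B|{Z}) ⇒ B ⊥̸ G | {Z}.

No — B and G are d-connected given {Z}.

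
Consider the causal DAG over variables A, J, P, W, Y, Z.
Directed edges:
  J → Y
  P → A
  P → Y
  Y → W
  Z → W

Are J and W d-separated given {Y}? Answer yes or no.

Bayes-Ball from J | {Y} reaches {A,P}.
W ∉ reach(J|{Y}) ⇒ J ⊥ W | {Y}.

Yes — J ⊥ W | {Y}.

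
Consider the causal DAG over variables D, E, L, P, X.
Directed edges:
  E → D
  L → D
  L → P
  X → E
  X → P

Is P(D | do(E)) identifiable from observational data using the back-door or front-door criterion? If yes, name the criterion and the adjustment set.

desc(E)\{E}={D}; candidates ⊆ {L,P,X}.
∅: E⊥D given ∅ in G with E→· removed — back-door holds.
P(D|do(E)) = P(D|E) — no adjustment needed.

P(D|do(E)): backdoor, adjust for ∅.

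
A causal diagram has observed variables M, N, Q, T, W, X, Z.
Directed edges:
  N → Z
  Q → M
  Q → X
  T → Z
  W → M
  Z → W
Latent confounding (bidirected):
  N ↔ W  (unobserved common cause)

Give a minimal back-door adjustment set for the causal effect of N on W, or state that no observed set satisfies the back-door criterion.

desc(N)\{N}={M,W,Z}; candidates ⊆ {Q,T,X}.
N↔W: latent back-door arc(s) into N.
size 0: {}; under {} N still reaches {M,W} ∋ W.
size 1: {Q}, {T}, {X}; under {Q} N still reaches {M,W} ∋ W.
size 2: {Q,T}, {Q,X}, {T,X}; under {Q,T} N still reaches {M,W} ∋ W.
N↔W cannot be blocked by any observed set — no back-door set.

N→W: no observed back-door set.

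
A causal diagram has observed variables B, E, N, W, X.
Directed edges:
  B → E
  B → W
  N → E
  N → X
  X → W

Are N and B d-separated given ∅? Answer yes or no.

Yes — N ⊥ B | ∅.

Bayes-Ball from N | ∅ reaches {E,W,X}.
B ∉ reach(N|∅) ⇒ N ⊥ B | ∅.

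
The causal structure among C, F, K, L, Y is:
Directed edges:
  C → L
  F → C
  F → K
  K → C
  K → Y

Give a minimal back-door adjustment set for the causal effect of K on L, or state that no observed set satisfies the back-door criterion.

desc(K)\{K}={C,L,Y}; candidates ⊆ {F}.
size 0: {}; under {} K still reaches {C,F,L} ∋ L.
{F}: K⊥L given {F} in G with K→· removed — back-door holds.

K→L: minimal back-door set {F}.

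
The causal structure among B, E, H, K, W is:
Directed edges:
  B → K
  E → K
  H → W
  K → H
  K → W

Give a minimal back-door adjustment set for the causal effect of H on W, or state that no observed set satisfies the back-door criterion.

desc(H)\{H}={W}; candidates ⊆ {B,E,K}.
size 0: {}; under {} H still reaches {B,E,K,W} ∋ W.
{K}: H⊥W given {K} in G with H→· removed — back-door holds.

H→W: minimal back-door set {K}.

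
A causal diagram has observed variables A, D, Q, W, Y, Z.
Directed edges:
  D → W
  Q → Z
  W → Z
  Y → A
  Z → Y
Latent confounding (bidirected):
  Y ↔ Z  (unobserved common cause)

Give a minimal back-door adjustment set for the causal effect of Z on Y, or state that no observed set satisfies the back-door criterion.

desc(Z)\{Z}={A,Y}; candidates ⊆ {D,Q,W}.
Z↔Y: latent back-door arc(s) into Z.
size 0: {}; under {} Z still reaches {A,D,Q,W,Y} ∋ Y.
size 1: {D}, {Q}, {W}; under {D} Z still reaches {A,Q,W,Y} ∋ Y.
size 2: {D,Q}, {D,W}, {Q,W}; under {D,Q} Z still reaches {A,W,Y} ∋ Y.
Z↔Y cannot be blocked by any observed set — no back-door set.

Z→Y: no observed back-door set.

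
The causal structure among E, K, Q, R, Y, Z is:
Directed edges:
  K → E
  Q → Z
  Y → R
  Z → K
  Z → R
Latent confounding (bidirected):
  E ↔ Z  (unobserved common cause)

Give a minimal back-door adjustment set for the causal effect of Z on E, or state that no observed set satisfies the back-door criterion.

desc(Z)\{Z}={E,K,R}; candidates ⊆ {Q,Y}.
Z↔E: latent back-door arc(s) into Z.
size 0: {}; under {} Z still reaches {E,Q} ∋ E.
size 1: {Q}, {Y}; under {Q} Z still reaches {E} ∋ E.
size 2: {Q,Y}; under {Q,Y} Z still reaches {E} ∋ E.
Z↔E cannot be blocked by any observed set — no back-door set.

Z→E: no observed back-door set.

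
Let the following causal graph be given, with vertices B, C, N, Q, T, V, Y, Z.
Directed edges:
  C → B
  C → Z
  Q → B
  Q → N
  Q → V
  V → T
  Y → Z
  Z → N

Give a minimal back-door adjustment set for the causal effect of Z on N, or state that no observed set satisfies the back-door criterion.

Z→N: minimal back-door set ∅.

desc(Z)\{Z}={N}; candidates ⊆ {B,C,Q,T,V,Y}.
∅: Z⊥N given ∅ in G with Z→· removed — back-door holds.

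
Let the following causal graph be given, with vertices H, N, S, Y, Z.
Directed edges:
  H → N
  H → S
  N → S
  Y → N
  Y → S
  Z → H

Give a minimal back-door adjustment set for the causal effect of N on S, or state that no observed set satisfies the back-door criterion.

N→S: minimal back-door set {H, Y}.

desc(N)\{N}={S}; candidates ⊆ {H,Y,Z}.
size 0: {}; under {} N still reaches {H,S,Y,Z} ∋ S.
size 1: {H}, {Y}, {Z}; under {H} N still reaches {S,Y} ∋ S.
{H,Y}: N⊥S given {H,Y} in G with N→· removed — back-door holds.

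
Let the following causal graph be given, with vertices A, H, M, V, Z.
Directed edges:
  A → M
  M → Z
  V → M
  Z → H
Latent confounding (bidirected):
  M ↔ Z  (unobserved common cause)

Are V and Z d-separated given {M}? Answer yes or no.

Bayes-Ball from V | {M} reaches {A,H,Z}.
Z ∈ reach(V|{M}) ⇒ V ⊥̸ Z | {M}.

No — V and Z are d-connected given {M}.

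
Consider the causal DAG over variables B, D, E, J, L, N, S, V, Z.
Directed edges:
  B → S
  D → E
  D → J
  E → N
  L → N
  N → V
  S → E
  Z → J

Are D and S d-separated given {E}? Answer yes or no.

Bayes-Ball from D | {E} reaches {B,J,S}.
S ∈ reach(D|{E}) ⇒ D ⊥̸ S | {E}.

No — D and S are d-connected given {E}.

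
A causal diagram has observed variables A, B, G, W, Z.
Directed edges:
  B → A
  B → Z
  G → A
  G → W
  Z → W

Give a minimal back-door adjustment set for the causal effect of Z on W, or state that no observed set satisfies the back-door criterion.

desc(Z)\{Z}={W}; candidates ⊆ {A,B,G}.
∅: Z⊥W given ∅ in G with Z→· removed — back-door holds.

Z→W: minimal back-door set ∅.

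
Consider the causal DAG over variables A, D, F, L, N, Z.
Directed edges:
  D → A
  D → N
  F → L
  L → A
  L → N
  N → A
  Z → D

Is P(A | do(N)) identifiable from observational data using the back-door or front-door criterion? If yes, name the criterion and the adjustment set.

P(A|do(N)): backdoor, adjust for {D, L}.

desc(N)\{N}={A}; candidates ⊆ {D,F,L,Z}.
size 0: {}; under {} N still reaches {A,D,F,L,Z} ∋ A.
size 1: {D}, {F}, {L} …(+1); under {D} N still reaches {A,F,L} ∋ A.
{D,L}: N⊥A given {D,L} in G with N→· removed — back-door holds.
P(A|do(N)) = Σ_{D,L} P(A|N,D,L)·P(D,L).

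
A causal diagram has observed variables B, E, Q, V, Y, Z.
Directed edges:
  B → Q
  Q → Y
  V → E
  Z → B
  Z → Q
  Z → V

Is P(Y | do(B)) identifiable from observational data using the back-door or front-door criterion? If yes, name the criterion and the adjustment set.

P(Y|do(B)): backdoor, adjust for {Z}.

desc(B)\{B}={Q,Y}; candidates ⊆ {E,V,Z}.
size 0: {}; under {} B still reaches {E,Q,V,Y,Z} ∋ Y.
{Z}: B⊥Y given {Z} in G with B→· removed — back-door holds.
P(Y|do(B)) = Σ_{Z} P(Y|B,Z)·P(Z).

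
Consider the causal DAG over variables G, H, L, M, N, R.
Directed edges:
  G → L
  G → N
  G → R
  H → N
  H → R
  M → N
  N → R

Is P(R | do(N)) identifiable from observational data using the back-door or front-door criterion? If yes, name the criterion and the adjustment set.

P(R|do(N)): backdoor, adjust for {G, H}.

desc(N)\{N}={R}; candidates ⊆ {G,H,L,M}.
size 0: {}; under {} N still reaches {G,H,L,M,R} ∋ R.
size 1: {G}, {H}, {L} …(+1); under {G} N still reaches {H,M,R} ∋ R.
{G,H}: N⊥R given {G,H} in G with N→· removed — back-door holds.
P(R|do(N)) = Σ_{G,H} P(R|N,G,H)·P(G,H).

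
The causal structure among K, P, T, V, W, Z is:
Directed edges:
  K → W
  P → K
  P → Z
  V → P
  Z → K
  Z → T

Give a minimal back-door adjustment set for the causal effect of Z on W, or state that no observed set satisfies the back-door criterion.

Z→W: minimal back-door set {P}.

desc(Z)\{Z}={K,T,W}; candidates ⊆ {P,V}.
size 0: {}; under {} Z still reaches {K,P,V,W} ∋ W.
{P}: Z⊥W given {P} in G with Z→· removed — back-door holds.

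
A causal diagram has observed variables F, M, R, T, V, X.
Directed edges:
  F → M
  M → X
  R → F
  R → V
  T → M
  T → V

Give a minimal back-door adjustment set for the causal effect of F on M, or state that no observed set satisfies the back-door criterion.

F→M: minimal back-door set ∅.

desc(F)\{F}={M,X}; candidates ⊆ {R,T,V}.
∅: F⊥M given ∅ in G with F→· removed — back-door holds.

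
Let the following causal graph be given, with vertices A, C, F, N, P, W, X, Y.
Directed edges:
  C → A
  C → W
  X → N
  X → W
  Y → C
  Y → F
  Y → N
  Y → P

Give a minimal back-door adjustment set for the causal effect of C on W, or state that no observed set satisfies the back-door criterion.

desc(C)\{C}={A,W}; candidates ⊆ {F,N,P,X,Y}.
∅: C⊥W given ∅ in G with C→· removed — back-door holds.

C→W: minimal back-door set ∅.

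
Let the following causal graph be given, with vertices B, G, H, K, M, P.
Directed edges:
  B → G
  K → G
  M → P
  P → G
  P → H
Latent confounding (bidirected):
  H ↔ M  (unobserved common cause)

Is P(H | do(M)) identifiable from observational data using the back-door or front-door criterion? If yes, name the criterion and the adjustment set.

desc(M)\{M}={G,H,P}; candidates ⊆ {B,K}.
M↔H: latent back-door arc(s) into M.
size 0: {}; under {} M still reaches {H} ∋ H.
size 1: {B}, {K}; under {B} M still reaches {H} ∋ H.
size 2: {B,K}; under {B,K} M still reaches {H} ∋ H.
M↔H cannot be blocked by any observed set — no back-door set.
{P}: (i) intercepts every directed M→H path; (ii) no back-door M→{P}; (iii) {M} blocks every back-door {P}→H. Front-door holds.
P(H|do(M)) = Σ_{P} P(P|M) Σ_{M'} P(H|P,M')P(M').

P(H|do(M)): frontdoor, adjust for {P}.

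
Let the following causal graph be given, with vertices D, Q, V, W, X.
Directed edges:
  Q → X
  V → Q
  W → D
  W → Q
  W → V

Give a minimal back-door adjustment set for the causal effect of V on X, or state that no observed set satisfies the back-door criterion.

desc(V)\{V}={Q,X}; candidates ⊆ {D,W}.
size 0: {}; under {} V still reaches {D,Q,W,X} ∋ X.
{W}: V⊥X given {W} in G with V→· removed — back-door holds.

V→X: minimal back-door set {W}.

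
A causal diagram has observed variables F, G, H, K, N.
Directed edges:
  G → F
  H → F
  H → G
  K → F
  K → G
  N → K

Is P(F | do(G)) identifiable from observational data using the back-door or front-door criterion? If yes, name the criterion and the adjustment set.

desc(G)\{G}={F}; candidates ⊆ {H,K,N}.
size 0: {}; under {} G still reaches {F,H,K,N} ∋ F.
size 1: {H}, {K}, {N}; under {H} G still reaches {F,K,N} ∋ F.
{H,K}: G⊥F given {H,K} in G with G→· removed — back-door holds.
P(F|do(G)) = Σ_{H,K} P(F|G,H,K)·P(H,K).

P(F|do(G)): backdoor, adjust for {H, K}.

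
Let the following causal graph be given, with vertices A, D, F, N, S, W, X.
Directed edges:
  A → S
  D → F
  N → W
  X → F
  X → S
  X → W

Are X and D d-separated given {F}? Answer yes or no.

Bayes-Ball from X | {F} reaches {D,S,W}.
D ∈ reach(X|{F}) ⇒ X ⊥̸ D | {F}.

No — X and D are d-connected given {F}.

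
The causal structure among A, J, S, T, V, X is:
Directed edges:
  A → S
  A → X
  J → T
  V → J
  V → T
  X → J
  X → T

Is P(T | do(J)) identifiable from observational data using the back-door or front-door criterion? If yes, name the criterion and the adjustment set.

desc(J)\{J}={T}; candidates ⊆ {A,S,V,X}.
size 0: {}; under {} J still reaches {A,S,T,V,X} ∋ T.
size 1: {A}, {S}, {V} …(+1); under {A} J still reaches {T,V,X} ∋ T.
{V,X}: J⊥T given {V,X} in G with J→· removed — back-door holds.
P(T|do(J)) = Σ_{V,X} P(T|J,V,X)·P(V,X).

P(T|do(J)): backdoor, adjust for {V, X}.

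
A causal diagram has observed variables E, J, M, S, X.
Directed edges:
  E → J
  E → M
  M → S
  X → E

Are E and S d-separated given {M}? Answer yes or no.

Bayes-Ball from E | {M} reaches {J,X}.
S ∉ reach(E|{M}) ⇒ E ⊥ S | {M}.

Yes — E ⊥ S | {M}.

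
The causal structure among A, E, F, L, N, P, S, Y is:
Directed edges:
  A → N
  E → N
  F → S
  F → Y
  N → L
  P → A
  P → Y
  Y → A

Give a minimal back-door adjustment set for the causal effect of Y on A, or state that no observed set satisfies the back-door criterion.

desc(Y)\{Y}={A,L,N}; candidates ⊆ {E,F,P,S}.
size 0: {}; under {} Y still reaches {A,F,L,N,P,S} ∋ A.
{P}: Y⊥A given {P} in G with Y→· removed — back-door holds.

Y→A: minimal back-door set {P}.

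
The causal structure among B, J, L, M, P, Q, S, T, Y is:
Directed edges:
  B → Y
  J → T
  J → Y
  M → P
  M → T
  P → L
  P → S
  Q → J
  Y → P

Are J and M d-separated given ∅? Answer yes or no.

Bayes-Ball from J | ∅ reaches {L,P,Q,S,T,Y}.
M ∉ reach(J|∅) ⇒ J ⊥ M | ∅.

Yes — J ⊥ M | ∅.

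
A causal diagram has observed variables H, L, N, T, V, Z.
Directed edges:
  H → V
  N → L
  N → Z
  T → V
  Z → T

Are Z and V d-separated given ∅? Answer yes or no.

Bayes-Ball from Z | ∅ reaches {L,N,T,V}.
V ∈ reach(Z|∅) ⇒ Z ⊥̸ V | ∅.

No — Z and V are d-connected given ∅.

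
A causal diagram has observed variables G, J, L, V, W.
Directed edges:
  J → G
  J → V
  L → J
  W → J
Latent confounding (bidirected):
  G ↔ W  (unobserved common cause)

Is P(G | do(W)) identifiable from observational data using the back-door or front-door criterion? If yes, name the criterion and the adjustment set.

P(G|do(W)): frontdoor, adjust for {J}.

desc(W)\{W}={G,J,V}; candidates ⊆ {L}.
W↔G: latent back-door arc(s) into W.
size 0: {}; under {} W still reaches {G} ∋ G.
size 1: {L}; under {L} W still reaches {G} ∋ G.
W↔G cannot be blocked by any observed set — no back-door set.
{J}: (i) intercepts every directed W→G path; (ii) no back-door W→{J}; (iii) {W} blocks every back-door {J}→G. Front-door holds.
P(G|do(W)) = Σ_{J} P(J|W) Σ_{W'} P(G|J,W')P(W').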